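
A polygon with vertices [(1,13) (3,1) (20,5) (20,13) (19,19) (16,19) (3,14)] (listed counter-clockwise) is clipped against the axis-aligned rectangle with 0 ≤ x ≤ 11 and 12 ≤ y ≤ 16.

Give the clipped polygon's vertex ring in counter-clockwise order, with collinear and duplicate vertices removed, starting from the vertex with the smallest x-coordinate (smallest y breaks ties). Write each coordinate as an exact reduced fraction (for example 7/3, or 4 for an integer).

1. After x ≥ 0: [(1,13) (3,1) (20,5) (20,13) (19,19) (16,19) (3,14)]
2. After x ≤ 11: [(1,13) (3,1) (11,49/17) (11,222/13) (3,14)]
3. After y ≥ 12: [(1,13) (7/6,12) (11,12) (11,222/13) (3,14)]
4. After y ≤ 16: [(1,13) (7/6,12) (11,12) (11,16) (41/5,16) (3,14)]
5. Canonical ring: [(1,13) (7/6,12) (11,12) (11,16) (41/5,16) (3,14)]

Clipped polygon: [(1,13) (7/6,12) (11,12) (11,16) (41/5,16) (3,14)]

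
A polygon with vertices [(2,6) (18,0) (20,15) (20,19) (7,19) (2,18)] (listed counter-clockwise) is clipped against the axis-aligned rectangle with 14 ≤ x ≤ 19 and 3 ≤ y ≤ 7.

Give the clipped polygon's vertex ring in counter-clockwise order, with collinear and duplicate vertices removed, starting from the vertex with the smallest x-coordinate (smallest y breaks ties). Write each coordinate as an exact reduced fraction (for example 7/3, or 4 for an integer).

1. After x ≥ 14: [(14,3/2) (18,0) (20,15) (20,19) (14,19)]
2. After x ≤ 19: [(14,3/2) (18,0) (19,15/2) (19,19) (14,19)]
3. After y ≥ 3: [(14,3) (92/5,3) (19,15/2) (19,19) (14,19)]
4. After y ≤ 7: [(14,7) (14,3) (92/5,3) (284/15,7)]
5. Canonical ring: [(14,3) (92/5,3) (284/15,7) (14,7)]

Clipped polygon: [(14,3) (92/5,3) (284/15,7) (14,7)]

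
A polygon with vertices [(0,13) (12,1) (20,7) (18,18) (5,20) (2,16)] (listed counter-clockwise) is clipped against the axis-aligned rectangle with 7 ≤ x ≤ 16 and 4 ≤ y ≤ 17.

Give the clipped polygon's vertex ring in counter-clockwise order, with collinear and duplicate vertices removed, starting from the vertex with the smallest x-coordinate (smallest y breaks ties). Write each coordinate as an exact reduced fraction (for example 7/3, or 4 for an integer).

1. After x ≥ 7: [(7,6) (12,1) (20,7) (18,18) (7,256/13)]
2. After x ≤ 16: [(7,6) (12,1) (16,4) (16,238/13) (7,256/13)]
3. After y ≥ 4: [(7,6) (9,4) (16,4) (16,4) (16,238/13) (7,256/13)]
4. After y ≤ 17: [(7,17) (7,6) (9,4) (16,4) (16,4) (16,17)]
5. Canonical ring: [(7,6) (9,4) (16,4) (16,17) (7,17)]

Clipped polygon: [(7,6) (9,4) (16,4) (16,17) (7,17)]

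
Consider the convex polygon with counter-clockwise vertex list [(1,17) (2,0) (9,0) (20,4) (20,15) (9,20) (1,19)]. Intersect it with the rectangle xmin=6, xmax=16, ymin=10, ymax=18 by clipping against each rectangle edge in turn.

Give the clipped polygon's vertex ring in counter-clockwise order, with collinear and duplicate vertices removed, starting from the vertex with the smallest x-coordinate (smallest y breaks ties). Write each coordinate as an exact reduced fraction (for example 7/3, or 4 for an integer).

Clipped polygon: [(6,10) (16,10) (16,185/11) (67/5,18) (6,18)]

1. After x ≥ 6: [(6,0) (9,0) (20,4) (20,15) (9,20) (6,157/8)]
2. After x ≤ 16: [(6,0) (9,0) (16,28/11) (16,185/11) (9,20) (6,157/8)]
3. After y ≥ 10: [(6,10) (16,10) (16,185/11) (9,20) (6,157/8)]
4. After y ≤ 18: [(6,18) (6,10) (16,10) (16,185/11) (67/5,18)]
5. Canonical ring: [(6,10) (16,10) (16,185/11) (67/5,18) (6,18)]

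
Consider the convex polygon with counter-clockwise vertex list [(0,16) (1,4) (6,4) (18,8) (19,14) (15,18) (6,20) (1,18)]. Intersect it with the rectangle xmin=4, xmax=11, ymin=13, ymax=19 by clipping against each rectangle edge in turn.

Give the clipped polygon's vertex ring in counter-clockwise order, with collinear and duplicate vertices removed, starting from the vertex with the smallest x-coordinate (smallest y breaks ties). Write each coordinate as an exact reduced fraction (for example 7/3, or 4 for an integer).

Clipped polygon: [(4,13) (11,13) (11,170/9) (21/2,19) (4,19)]

1. After x ≥ 4: [(4,4) (6,4) (18,8) (19,14) (15,18) (6,20) (4,96/5)]
2. After x ≤ 11: [(4,4) (6,4) (11,17/3) (11,170/9) (6,20) (4,96/5)]
3. After y ≥ 13: [(4,13) (11,13) (11,170/9) (6,20) (4,96/5)]
4. After y ≤ 19: [(4,19) (4,13) (11,13) (11,170/9) (21/2,19)]
5. Canonical ring: [(4,13) (11,13) (11,170/9) (21/2,19) (4,19)]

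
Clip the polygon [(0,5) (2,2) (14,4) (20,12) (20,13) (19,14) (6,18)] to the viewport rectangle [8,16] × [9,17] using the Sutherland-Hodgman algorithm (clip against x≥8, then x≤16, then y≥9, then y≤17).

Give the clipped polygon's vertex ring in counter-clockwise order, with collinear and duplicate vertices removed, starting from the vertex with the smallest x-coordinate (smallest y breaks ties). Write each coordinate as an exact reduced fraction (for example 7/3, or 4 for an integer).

1. After x ≥ 8: [(8,3) (14,4) (20,12) (20,13) (19,14) (8,226/13)]
2. After x ≤ 16: [(8,3) (14,4) (16,20/3) (16,194/13) (8,226/13)]
3. After y ≥ 9: [(8,9) (16,9) (16,194/13) (8,226/13)]
4. After y ≤ 17: [(8,17) (8,9) (16,9) (16,194/13) (37/4,17)]
5. Canonical ring: [(8,9) (16,9) (16,194/13) (37/4,17) (8,17)]

Clipped polygon: [(8,9) (16,9) (16,194/13) (37/4,17) (8,17)]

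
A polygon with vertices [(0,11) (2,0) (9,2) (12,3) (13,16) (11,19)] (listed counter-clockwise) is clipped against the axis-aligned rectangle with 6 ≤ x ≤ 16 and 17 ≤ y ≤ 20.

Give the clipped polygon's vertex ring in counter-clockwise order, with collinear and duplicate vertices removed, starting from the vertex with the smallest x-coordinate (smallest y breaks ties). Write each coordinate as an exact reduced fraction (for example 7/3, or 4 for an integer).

Clipped polygon: [(33/4,17) (37/3,17) (11,19)]

1. After x ≥ 6: [(6,169/11) (6,8/7) (9,2) (12,3) (13,16) (11,19)]
2. After x ≤ 16: [(6,169/11) (6,8/7) (9,2) (12,3) (13,16) (11,19)]
3. After y ≥ 17: [(33/4,17) (37/3,17) (11,19)]
4. After y ≤ 20: [(33/4,17) (37/3,17) (11,19)]
5. Canonical ring: [(33/4,17) (37/3,17) (11,19)]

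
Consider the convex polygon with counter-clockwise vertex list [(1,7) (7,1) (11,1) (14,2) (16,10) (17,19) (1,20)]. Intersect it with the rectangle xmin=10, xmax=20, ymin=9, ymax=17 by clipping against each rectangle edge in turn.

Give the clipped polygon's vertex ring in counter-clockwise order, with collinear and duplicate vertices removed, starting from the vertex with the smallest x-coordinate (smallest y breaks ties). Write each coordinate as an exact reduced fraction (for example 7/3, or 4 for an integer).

1. After x ≥ 10: [(10,1) (11,1) (14,2) (16,10) (17,19) (10,311/16)]
2. After x ≤ 20: [(10,1) (11,1) (14,2) (16,10) (17,19) (10,311/16)]
3. After y ≥ 9: [(10,9) (63/4,9) (16,10) (17,19) (10,311/16)]
4. After y ≤ 17: [(10,17) (10,9) (63/4,9) (16,10) (151/9,17)]
5. Canonical ring: [(10,9) (63/4,9) (16,10) (151/9,17) (10,17)]

Clipped polygon: [(10,9) (63/4,9) (16,10) (151/9,17) (10,17)]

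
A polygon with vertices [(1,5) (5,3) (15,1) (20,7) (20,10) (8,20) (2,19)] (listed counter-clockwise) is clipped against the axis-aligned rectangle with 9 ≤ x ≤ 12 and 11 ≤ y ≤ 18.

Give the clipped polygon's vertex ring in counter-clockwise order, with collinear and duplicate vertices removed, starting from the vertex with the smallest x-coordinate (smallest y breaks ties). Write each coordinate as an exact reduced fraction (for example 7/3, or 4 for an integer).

Clipped polygon: [(9,11) (12,11) (12,50/3) (52/5,18) (9,18)]

1. After x ≥ 9: [(9,11/5) (15,1) (20,7) (20,10) (9,115/6)]
2. After x ≤ 12: [(9,11/5) (12,8/5) (12,50/3) (9,115/6)]
3. After y ≥ 11: [(9,11) (12,11) (12,50/3) (9,115/6)]
4. After y ≤ 18: [(9,18) (9,11) (12,11) (12,50/3) (52/5,18)]
5. Canonical ring: [(9,11) (12,11) (12,50/3) (52/5,18) (9,18)]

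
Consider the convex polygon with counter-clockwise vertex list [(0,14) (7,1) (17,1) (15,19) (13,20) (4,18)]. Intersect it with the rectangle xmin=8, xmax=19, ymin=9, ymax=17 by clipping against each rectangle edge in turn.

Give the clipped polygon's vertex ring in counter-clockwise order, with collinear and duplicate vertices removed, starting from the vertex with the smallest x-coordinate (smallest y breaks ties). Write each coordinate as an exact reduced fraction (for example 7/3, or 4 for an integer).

Clipped polygon: [(8,9) (145/9,9) (137/9,17) (8,17)]

1. After x ≥ 8: [(8,1) (17,1) (15,19) (13,20) (8,170/9)]
2. After x ≤ 19: [(8,1) (17,1) (15,19) (13,20) (8,170/9)]
3. After y ≥ 9: [(8,9) (145/9,9) (15,19) (13,20) (8,170/9)]
4. After y ≤ 17: [(8,17) (8,9) (145/9,9) (137/9,17)]
5. Canonical ring: [(8,9) (145/9,9) (137/9,17) (8,17)]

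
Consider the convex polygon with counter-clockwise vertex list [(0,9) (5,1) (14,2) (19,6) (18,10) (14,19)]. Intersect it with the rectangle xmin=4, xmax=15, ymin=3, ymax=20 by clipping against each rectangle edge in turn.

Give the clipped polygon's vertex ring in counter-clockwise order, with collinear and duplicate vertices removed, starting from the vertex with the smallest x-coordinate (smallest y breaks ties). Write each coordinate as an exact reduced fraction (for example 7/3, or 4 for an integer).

Clipped polygon: [(4,3) (15,3) (15,67/4) (14,19) (4,83/7)]

1. After x ≥ 4: [(4,83/7) (4,13/5) (5,1) (14,2) (19,6) (18,10) (14,19)]
2. After x ≤ 15: [(4,83/7) (4,13/5) (5,1) (14,2) (15,14/5) (15,67/4) (14,19)]
3. After y ≥ 3: [(4,83/7) (4,3) (15,3) (15,67/4) (14,19)]
4. After y ≤ 20: [(4,83/7) (4,3) (15,3) (15,67/4) (14,19)]
5. Canonical ring: [(4,3) (15,3) (15,67/4) (14,19) (4,83/7)]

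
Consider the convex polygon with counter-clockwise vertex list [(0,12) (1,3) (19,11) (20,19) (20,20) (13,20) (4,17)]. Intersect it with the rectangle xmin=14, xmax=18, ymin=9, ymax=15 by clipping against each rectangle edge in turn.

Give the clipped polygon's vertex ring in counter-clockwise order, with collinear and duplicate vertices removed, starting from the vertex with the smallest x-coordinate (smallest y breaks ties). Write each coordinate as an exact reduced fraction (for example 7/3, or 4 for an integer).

Clipped polygon: [(14,9) (29/2,9) (18,95/9) (18,15) (14,15)]

1. After x ≥ 14: [(14,79/9) (19,11) (20,19) (20,20) (14,20)]
2. After x ≤ 18: [(14,79/9) (18,95/9) (18,20) (14,20)]
3. After y ≥ 9: [(14,9) (29/2,9) (18,95/9) (18,20) (14,20)]
4. After y ≤ 15: [(14,15) (14,9) (29/2,9) (18,95/9) (18,15)]
5. Canonical ring: [(14,9) (29/2,9) (18,95/9) (18,15) (14,15)]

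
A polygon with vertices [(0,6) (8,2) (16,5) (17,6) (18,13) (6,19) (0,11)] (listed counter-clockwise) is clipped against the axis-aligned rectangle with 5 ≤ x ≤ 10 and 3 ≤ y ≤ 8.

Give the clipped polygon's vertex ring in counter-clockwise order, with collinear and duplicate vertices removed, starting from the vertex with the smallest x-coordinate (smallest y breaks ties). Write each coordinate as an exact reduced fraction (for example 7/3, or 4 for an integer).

Clipped polygon: [(5,7/2) (6,3) (10,3) (10,8) (5,8)]

1. After x ≥ 5: [(5,7/2) (8,2) (16,5) (17,6) (18,13) (6,19) (5,53/3)]
2. After x ≤ 10: [(5,7/2) (8,2) (10,11/4) (10,17) (6,19) (5,53/3)]
3. After y ≥ 3: [(5,7/2) (6,3) (10,3) (10,17) (6,19) (5,53/3)]
4. After y ≤ 8: [(5,8) (5,7/2) (6,3) (10,3) (10,8)]
5. Canonical ring: [(5,7/2) (6,3) (10,3) (10,8) (5,8)]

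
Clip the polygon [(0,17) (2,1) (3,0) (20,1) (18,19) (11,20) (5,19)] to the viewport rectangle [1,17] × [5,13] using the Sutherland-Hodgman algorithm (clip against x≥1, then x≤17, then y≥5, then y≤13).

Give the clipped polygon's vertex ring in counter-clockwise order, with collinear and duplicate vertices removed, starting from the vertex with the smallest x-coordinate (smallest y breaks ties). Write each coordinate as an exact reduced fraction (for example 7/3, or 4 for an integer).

Clipped polygon: [(1,9) (3/2,5) (17,5) (17,13) (1,13)]

1. After x ≥ 1: [(1,87/5) (1,9) (2,1) (3,0) (20,1) (18,19) (11,20) (5,19)]
2. After x ≤ 17: [(1,87/5) (1,9) (2,1) (3,0) (17,14/17) (17,134/7) (11,20) (5,19)]
3. After y ≥ 5: [(1,87/5) (1,9) (3/2,5) (17,5) (17,134/7) (11,20) (5,19)]
4. After y ≤ 13: [(1,13) (1,9) (3/2,5) (17,5) (17,13)]
5. Canonical ring: [(1,9) (3/2,5) (17,5) (17,13) (1,13)]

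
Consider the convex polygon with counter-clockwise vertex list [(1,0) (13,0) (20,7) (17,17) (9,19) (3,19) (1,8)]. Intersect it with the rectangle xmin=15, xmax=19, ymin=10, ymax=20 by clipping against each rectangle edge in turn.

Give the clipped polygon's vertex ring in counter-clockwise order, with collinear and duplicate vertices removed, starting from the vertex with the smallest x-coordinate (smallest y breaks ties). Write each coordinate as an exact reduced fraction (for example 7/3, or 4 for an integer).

Clipped polygon: [(15,10) (19,10) (19,31/3) (17,17) (15,35/2)]

1. After x ≥ 15: [(15,2) (20,7) (17,17) (15,35/2)]
2. After x ≤ 19: [(15,2) (19,6) (19,31/3) (17,17) (15,35/2)]
3. After y ≥ 10: [(15,10) (19,10) (19,31/3) (17,17) (15,35/2)]
4. After y ≤ 20: [(15,10) (19,10) (19,31/3) (17,17) (15,35/2)]
5. Canonical ring: [(15,10) (19,10) (19,31/3) (17,17) (15,35/2)]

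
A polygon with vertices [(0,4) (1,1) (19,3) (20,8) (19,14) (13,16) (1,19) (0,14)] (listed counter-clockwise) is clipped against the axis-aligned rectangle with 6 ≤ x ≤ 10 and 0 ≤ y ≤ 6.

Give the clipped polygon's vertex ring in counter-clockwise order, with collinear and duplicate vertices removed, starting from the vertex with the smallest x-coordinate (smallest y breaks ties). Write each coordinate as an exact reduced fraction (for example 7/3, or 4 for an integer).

Clipped polygon: [(6,14/9) (10,2) (10,6) (6,6)]

1. After x ≥ 6: [(6,14/9) (19,3) (20,8) (19,14) (13,16) (6,71/4)]
2. After x ≤ 10: [(6,14/9) (10,2) (10,67/4) (6,71/4)]
3. After y ≥ 0: [(6,14/9) (10,2) (10,67/4) (6,71/4)]
4. After y ≤ 6: [(6,6) (6,14/9) (10,2) (10,6)]
5. Canonical ring: [(6,14/9) (10,2) (10,6) (6,6)]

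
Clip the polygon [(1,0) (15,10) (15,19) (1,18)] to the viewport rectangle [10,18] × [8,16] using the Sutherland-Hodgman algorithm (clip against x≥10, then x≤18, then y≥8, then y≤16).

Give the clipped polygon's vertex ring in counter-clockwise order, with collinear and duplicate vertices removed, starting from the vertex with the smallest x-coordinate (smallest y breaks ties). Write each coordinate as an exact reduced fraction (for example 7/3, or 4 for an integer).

Clipped polygon: [(10,8) (61/5,8) (15,10) (15,16) (10,16)]

1. After x ≥ 10: [(10,45/7) (15,10) (15,19) (10,261/14)]
2. After x ≤ 18: [(10,45/7) (15,10) (15,19) (10,261/14)]
3. After y ≥ 8: [(10,8) (61/5,8) (15,10) (15,19) (10,261/14)]
4. After y ≤ 16: [(10,16) (10,8) (61/5,8) (15,10) (15,16)]
5. Canonical ring: [(10,8) (61/5,8) (15,10) (15,16) (10,16)]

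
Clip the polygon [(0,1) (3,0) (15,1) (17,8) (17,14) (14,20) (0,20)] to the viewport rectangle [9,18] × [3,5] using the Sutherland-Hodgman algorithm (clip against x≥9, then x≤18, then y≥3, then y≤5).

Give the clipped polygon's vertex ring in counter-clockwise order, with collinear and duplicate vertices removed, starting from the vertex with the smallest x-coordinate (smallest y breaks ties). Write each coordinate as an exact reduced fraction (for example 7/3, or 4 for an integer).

1. After x ≥ 9: [(9,1/2) (15,1) (17,8) (17,14) (14,20) (9,20)]
2. After x ≤ 18: [(9,1/2) (15,1) (17,8) (17,14) (14,20) (9,20)]
3. After y ≥ 3: [(9,3) (109/7,3) (17,8) (17,14) (14,20) (9,20)]
4. After y ≤ 5: [(9,5) (9,3) (109/7,3) (113/7,5)]
5. Canonical ring: [(9,3) (109/7,3) (113/7,5) (9,5)]

Clipped polygon: [(9,3) (109/7,3) (113/7,5) (9,5)]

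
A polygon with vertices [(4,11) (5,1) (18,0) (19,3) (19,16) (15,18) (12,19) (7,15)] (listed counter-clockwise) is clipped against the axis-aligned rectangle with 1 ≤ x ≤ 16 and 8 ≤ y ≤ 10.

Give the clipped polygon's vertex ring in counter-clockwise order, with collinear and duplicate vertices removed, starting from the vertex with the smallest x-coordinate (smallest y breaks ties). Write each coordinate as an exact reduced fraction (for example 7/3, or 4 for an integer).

1. After x ≥ 1: [(4,11) (5,1) (18,0) (19,3) (19,16) (15,18) (12,19) (7,15)]
2. After x ≤ 16: [(4,11) (5,1) (16,2/13) (16,35/2) (15,18) (12,19) (7,15)]
3. After y ≥ 8: [(4,11) (43/10,8) (16,8) (16,35/2) (15,18) (12,19) (7,15)]
4. After y ≤ 10: [(41/10,10) (43/10,8) (16,8) (16,10)]
5. Canonical ring: [(41/10,10) (43/10,8) (16,8) (16,10)]

Clipped polygon: [(41/10,10) (43/10,8) (16,8) (16,10)]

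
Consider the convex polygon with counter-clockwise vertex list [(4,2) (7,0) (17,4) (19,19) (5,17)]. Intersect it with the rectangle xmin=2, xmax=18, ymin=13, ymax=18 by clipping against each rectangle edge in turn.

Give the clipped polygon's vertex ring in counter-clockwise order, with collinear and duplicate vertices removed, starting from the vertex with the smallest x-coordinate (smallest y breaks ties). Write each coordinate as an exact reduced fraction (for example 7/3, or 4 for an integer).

1. After x ≥ 2: [(4,2) (7,0) (17,4) (19,19) (5,17)]
2. After x ≤ 18: [(4,2) (7,0) (17,4) (18,23/2) (18,132/7) (5,17)]
3. After y ≥ 13: [(71/15,13) (18,13) (18,132/7) (5,17)]
4. After y ≤ 18: [(71/15,13) (18,13) (18,18) (12,18) (5,17)]
5. Canonical ring: [(71/15,13) (18,13) (18,18) (12,18) (5,17)]

Clipped polygon: [(71/15,13) (18,13) (18,18) (12,18) (5,17)]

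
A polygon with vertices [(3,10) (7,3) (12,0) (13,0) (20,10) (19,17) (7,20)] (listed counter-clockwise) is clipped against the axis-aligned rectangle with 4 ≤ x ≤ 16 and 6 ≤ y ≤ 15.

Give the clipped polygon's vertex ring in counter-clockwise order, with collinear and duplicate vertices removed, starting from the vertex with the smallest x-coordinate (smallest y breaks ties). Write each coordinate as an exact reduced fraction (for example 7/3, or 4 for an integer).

1. After x ≥ 4: [(4,25/2) (4,33/4) (7,3) (12,0) (13,0) (20,10) (19,17) (7,20)]
2. After x ≤ 16: [(4,25/2) (4,33/4) (7,3) (12,0) (13,0) (16,30/7) (16,71/4) (7,20)]
3. After y ≥ 6: [(4,25/2) (4,33/4) (37/7,6) (16,6) (16,71/4) (7,20)]
4. After y ≤ 15: [(5,15) (4,25/2) (4,33/4) (37/7,6) (16,6) (16,15)]
5. Canonical ring: [(4,33/4) (37/7,6) (16,6) (16,15) (5,15) (4,25/2)]

Clipped polygon: [(4,33/4) (37/7,6) (16,6) (16,15) (5,15) (4,25/2)]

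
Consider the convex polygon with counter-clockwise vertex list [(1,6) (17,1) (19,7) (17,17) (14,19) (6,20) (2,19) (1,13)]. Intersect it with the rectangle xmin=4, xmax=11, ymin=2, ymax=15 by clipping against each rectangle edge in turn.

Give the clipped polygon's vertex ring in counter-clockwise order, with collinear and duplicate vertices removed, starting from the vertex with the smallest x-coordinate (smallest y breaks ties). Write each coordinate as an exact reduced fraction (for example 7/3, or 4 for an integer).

1. After x ≥ 4: [(4,81/16) (17,1) (19,7) (17,17) (14,19) (6,20) (4,39/2)]
2. After x ≤ 11: [(4,81/16) (11,23/8) (11,155/8) (6,20) (4,39/2)]
3. After y ≥ 2: [(4,81/16) (11,23/8) (11,155/8) (6,20) (4,39/2)]
4. After y ≤ 15: [(4,15) (4,81/16) (11,23/8) (11,15)]
5. Canonical ring: [(4,81/16) (11,23/8) (11,15) (4,15)]

Clipped polygon: [(4,81/16) (11,23/8) (11,15) (4,15)]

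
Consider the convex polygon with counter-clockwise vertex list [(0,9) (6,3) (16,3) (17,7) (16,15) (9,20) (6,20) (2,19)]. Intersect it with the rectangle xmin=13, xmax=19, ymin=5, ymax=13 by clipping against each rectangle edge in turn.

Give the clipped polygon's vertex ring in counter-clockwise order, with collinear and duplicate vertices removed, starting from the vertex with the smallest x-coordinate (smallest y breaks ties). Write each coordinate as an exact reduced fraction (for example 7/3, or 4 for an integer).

1. After x ≥ 13: [(13,3) (16,3) (17,7) (16,15) (13,120/7)]
2. After x ≤ 19: [(13,3) (16,3) (17,7) (16,15) (13,120/7)]
3. After y ≥ 5: [(13,5) (33/2,5) (17,7) (16,15) (13,120/7)]
4. After y ≤ 13: [(13,13) (13,5) (33/2,5) (17,7) (65/4,13)]
5. Canonical ring: [(13,5) (33/2,5) (17,7) (65/4,13) (13,13)]

Clipped polygon: [(13,5) (33/2,5) (17,7) (65/4,13) (13,13)]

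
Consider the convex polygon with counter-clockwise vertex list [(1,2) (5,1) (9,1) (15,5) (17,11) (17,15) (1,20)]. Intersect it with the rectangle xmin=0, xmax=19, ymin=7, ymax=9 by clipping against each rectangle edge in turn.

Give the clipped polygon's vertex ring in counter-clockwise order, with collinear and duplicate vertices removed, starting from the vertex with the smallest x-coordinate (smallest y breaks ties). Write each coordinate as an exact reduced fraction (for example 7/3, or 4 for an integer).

1. After x ≥ 0: [(1,2) (5,1) (9,1) (15,5) (17,11) (17,15) (1,20)]
2. After x ≤ 19: [(1,2) (5,1) (9,1) (15,5) (17,11) (17,15) (1,20)]
3. After y ≥ 7: [(1,7) (47/3,7) (17,11) (17,15) (1,20)]
4. After y ≤ 9: [(1,9) (1,7) (47/3,7) (49/3,9)]
5. Canonical ring: [(1,7) (47/3,7) (49/3,9) (1,9)]

Clipped polygon: [(1,7) (47/3,7) (49/3,9) (1,9)]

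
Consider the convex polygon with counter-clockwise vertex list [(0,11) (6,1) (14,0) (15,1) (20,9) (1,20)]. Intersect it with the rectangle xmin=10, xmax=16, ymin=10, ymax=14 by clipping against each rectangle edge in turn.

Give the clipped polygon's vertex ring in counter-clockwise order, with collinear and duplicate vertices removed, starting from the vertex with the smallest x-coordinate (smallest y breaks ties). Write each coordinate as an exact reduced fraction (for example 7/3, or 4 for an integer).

Clipped polygon: [(10,10) (16,10) (16,215/19) (125/11,14) (10,14)]

1. After x ≥ 10: [(10,1/2) (14,0) (15,1) (20,9) (10,281/19)]
2. After x ≤ 16: [(10,1/2) (14,0) (15,1) (16,13/5) (16,215/19) (10,281/19)]
3. After y ≥ 10: [(10,10) (16,10) (16,215/19) (10,281/19)]
4. After y ≤ 14: [(10,14) (10,10) (16,10) (16,215/19) (125/11,14)]
5. Canonical ring: [(10,10) (16,10) (16,215/19) (125/11,14) (10,14)]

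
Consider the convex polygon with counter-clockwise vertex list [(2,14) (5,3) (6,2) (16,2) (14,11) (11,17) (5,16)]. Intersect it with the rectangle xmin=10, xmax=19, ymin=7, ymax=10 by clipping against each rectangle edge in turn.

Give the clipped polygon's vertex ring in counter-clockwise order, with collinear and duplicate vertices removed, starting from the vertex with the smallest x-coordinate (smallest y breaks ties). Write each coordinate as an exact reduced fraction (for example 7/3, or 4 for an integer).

1. After x ≥ 10: [(10,2) (16,2) (14,11) (11,17) (10,101/6)]
2. After x ≤ 19: [(10,2) (16,2) (14,11) (11,17) (10,101/6)]
3. After y ≥ 7: [(10,7) (134/9,7) (14,11) (11,17) (10,101/6)]
4. After y ≤ 10: [(10,10) (10,7) (134/9,7) (128/9,10)]
5. Canonical ring: [(10,7) (134/9,7) (128/9,10) (10,10)]

Clipped polygon: [(10,7) (134/9,7) (128/9,10) (10,10)]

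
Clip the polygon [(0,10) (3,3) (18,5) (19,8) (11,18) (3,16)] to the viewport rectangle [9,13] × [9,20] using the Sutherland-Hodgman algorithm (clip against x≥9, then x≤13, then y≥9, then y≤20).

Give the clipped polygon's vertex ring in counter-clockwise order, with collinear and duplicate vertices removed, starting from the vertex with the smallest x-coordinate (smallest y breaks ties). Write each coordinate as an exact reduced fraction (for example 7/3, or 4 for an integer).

Clipped polygon: [(9,9) (13,9) (13,31/2) (11,18) (9,35/2)]

1. After x ≥ 9: [(9,19/5) (18,5) (19,8) (11,18) (9,35/2)]
2. After x ≤ 13: [(9,19/5) (13,13/3) (13,31/2) (11,18) (9,35/2)]
3. After y ≥ 9: [(9,9) (13,9) (13,31/2) (11,18) (9,35/2)]
4. After y ≤ 20: [(9,9) (13,9) (13,31/2) (11,18) (9,35/2)]
5. Canonical ring: [(9,9) (13,9) (13,31/2) (11,18) (9,35/2)]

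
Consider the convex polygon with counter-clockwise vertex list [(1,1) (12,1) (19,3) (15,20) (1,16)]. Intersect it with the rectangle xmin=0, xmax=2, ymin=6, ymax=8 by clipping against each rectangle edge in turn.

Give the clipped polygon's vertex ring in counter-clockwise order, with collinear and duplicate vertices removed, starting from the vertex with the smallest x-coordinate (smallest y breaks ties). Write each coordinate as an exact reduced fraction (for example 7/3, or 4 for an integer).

Clipped polygon: [(1,6) (2,6) (2,8) (1,8)]

1. After x ≥ 0: [(1,1) (12,1) (19,3) (15,20) (1,16)]
2. After x ≤ 2: [(1,1) (2,1) (2,114/7) (1,16)]
3. After y ≥ 6: [(1,6) (2,6) (2,114/7) (1,16)]
4. After y ≤ 8: [(1,8) (1,6) (2,6) (2,8)]
5. Canonical ring: [(1,6) (2,6) (2,8) (1,8)]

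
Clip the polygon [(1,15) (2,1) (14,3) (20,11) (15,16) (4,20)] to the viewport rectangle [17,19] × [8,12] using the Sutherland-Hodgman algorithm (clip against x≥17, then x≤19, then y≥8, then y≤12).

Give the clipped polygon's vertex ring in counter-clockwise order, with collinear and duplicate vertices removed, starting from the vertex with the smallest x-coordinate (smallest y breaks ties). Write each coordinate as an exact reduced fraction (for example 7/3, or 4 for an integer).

1. After x ≥ 17: [(17,7) (20,11) (17,14)]
2. After x ≤ 19: [(17,7) (19,29/3) (19,12) (17,14)]
3. After y ≥ 8: [(17,8) (71/4,8) (19,29/3) (19,12) (17,14)]
4. After y ≤ 12: [(17,12) (17,8) (71/4,8) (19,29/3) (19,12) (19,12)]
5. Canonical ring: [(17,8) (71/4,8) (19,29/3) (19,12) (17,12)]

Clipped polygon: [(17,8) (71/4,8) (19,29/3) (19,12) (17,12)]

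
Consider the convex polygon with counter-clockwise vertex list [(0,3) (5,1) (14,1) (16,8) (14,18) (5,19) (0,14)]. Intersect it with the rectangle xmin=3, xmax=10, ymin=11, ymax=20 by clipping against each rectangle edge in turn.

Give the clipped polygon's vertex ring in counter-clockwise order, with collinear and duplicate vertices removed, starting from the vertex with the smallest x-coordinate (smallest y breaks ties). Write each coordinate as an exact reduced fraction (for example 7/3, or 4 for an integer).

1. After x ≥ 3: [(3,9/5) (5,1) (14,1) (16,8) (14,18) (5,19) (3,17)]
2. After x ≤ 10: [(3,9/5) (5,1) (10,1) (10,166/9) (5,19) (3,17)]
3. After y ≥ 11: [(3,11) (10,11) (10,166/9) (5,19) (3,17)]
4. After y ≤ 20: [(3,11) (10,11) (10,166/9) (5,19) (3,17)]
5. Canonical ring: [(3,11) (10,11) (10,166/9) (5,19) (3,17)]

Clipped polygon: [(3,11) (10,11) (10,166/9) (5,19) (3,17)]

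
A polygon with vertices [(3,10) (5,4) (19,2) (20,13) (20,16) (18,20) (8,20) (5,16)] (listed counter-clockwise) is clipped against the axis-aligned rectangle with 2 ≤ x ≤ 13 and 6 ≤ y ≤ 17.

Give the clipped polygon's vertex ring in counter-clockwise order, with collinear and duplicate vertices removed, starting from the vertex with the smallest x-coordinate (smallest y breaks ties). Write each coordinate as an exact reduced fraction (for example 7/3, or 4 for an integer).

Clipped polygon: [(3,10) (13/3,6) (13,6) (13,17) (23/4,17) (5,16)]

1. After x ≥ 2: [(3,10) (5,4) (19,2) (20,13) (20,16) (18,20) (8,20) (5,16)]
2. After x ≤ 13: [(3,10) (5,4) (13,20/7) (13,20) (8,20) (5,16)]
3. After y ≥ 6: [(3,10) (13/3,6) (13,6) (13,20) (8,20) (5,16)]
4. After y ≤ 17: [(3,10) (13/3,6) (13,6) (13,17) (23/4,17) (5,16)]
5. Canonical ring: [(3,10) (13/3,6) (13,6) (13,17) (23/4,17) (5,16)]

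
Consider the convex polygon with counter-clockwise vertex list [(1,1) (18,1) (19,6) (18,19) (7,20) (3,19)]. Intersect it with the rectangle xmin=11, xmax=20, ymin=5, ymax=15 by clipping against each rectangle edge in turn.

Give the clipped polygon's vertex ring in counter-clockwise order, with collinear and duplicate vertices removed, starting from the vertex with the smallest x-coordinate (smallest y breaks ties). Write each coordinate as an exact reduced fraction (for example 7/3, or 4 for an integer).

Clipped polygon: [(11,5) (94/5,5) (19,6) (238/13,15) (11,15)]

1. After x ≥ 11: [(11,1) (18,1) (19,6) (18,19) (11,216/11)]
2. After x ≤ 20: [(11,1) (18,1) (19,6) (18,19) (11,216/11)]
3. After y ≥ 5: [(11,5) (94/5,5) (19,6) (18,19) (11,216/11)]
4. After y ≤ 15: [(11,15) (11,5) (94/5,5) (19,6) (238/13,15)]
5. Canonical ring: [(11,5) (94/5,5) (19,6) (238/13,15) (11,15)]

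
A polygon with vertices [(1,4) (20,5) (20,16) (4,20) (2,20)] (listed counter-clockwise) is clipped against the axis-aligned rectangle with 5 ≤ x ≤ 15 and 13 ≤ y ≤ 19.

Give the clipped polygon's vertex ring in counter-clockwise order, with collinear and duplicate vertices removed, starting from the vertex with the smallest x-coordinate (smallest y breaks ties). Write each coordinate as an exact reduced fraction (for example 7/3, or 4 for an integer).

1. After x ≥ 5: [(5,80/19) (20,5) (20,16) (5,79/4)]
2. After x ≤ 15: [(5,80/19) (15,90/19) (15,69/4) (5,79/4)]
3. After y ≥ 13: [(5,13) (15,13) (15,69/4) (5,79/4)]
4. After y ≤ 19: [(5,19) (5,13) (15,13) (15,69/4) (8,19)]
5. Canonical ring: [(5,13) (15,13) (15,69/4) (8,19) (5,19)]

Clipped polygon: [(5,13) (15,13) (15,69/4) (8,19) (5,19)]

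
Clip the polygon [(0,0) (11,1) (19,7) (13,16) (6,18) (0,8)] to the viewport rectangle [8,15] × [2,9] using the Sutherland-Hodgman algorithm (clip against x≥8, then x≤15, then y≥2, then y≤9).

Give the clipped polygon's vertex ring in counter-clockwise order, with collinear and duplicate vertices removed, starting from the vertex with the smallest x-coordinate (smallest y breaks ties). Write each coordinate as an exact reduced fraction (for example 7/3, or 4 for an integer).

Clipped polygon: [(8,2) (37/3,2) (15,4) (15,9) (8,9)]

1. After x ≥ 8: [(8,8/11) (11,1) (19,7) (13,16) (8,122/7)]
2. After x ≤ 15: [(8,8/11) (11,1) (15,4) (15,13) (13,16) (8,122/7)]
3. After y ≥ 2: [(8,2) (37/3,2) (15,4) (15,13) (13,16) (8,122/7)]
4. After y ≤ 9: [(8,9) (8,2) (37/3,2) (15,4) (15,9)]
5. Canonical ring: [(8,2) (37/3,2) (15,4) (15,9) (8,9)]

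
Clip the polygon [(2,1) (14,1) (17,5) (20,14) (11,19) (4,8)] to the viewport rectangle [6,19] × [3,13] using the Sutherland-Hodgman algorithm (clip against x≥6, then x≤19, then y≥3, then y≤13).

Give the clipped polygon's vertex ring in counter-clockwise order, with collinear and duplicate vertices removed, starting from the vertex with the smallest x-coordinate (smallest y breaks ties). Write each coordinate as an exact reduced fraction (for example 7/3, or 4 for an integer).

1. After x ≥ 6: [(6,1) (14,1) (17,5) (20,14) (11,19) (6,78/7)]
2. After x ≤ 19: [(6,1) (14,1) (17,5) (19,11) (19,131/9) (11,19) (6,78/7)]
3. After y ≥ 3: [(6,3) (31/2,3) (17,5) (19,11) (19,131/9) (11,19) (6,78/7)]
4. After y ≤ 13: [(6,3) (31/2,3) (17,5) (19,11) (19,13) (79/11,13) (6,78/7)]
5. Canonical ring: [(6,3) (31/2,3) (17,5) (19,11) (19,13) (79/11,13) (6,78/7)]

Clipped polygon: [(6,3) (31/2,3) (17,5) (19,11) (19,13) (79/11,13) (6,78/7)]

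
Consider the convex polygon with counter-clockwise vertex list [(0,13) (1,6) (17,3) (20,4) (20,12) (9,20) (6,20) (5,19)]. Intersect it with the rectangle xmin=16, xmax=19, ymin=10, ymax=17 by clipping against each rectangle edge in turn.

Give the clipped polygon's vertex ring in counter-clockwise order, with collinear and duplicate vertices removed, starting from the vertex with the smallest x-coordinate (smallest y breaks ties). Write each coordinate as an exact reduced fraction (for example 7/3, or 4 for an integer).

Clipped polygon: [(16,10) (19,10) (19,140/11) (16,164/11)]

1. After x ≥ 16: [(16,51/16) (17,3) (20,4) (20,12) (16,164/11)]
2. After x ≤ 19: [(16,51/16) (17,3) (19,11/3) (19,140/11) (16,164/11)]
3. After y ≥ 10: [(16,10) (19,10) (19,140/11) (16,164/11)]
4. After y ≤ 17: [(16,10) (19,10) (19,140/11) (16,164/11)]
5. Canonical ring: [(16,10) (19,10) (19,140/11) (16,164/11)]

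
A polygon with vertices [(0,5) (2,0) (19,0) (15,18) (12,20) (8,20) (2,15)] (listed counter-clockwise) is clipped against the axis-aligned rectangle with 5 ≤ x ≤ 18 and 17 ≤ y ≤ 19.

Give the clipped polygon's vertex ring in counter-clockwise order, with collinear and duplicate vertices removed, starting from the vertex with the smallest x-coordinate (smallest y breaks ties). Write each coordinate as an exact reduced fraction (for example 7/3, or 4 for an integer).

1. After x ≥ 5: [(5,0) (19,0) (15,18) (12,20) (8,20) (5,35/2)]
2. After x ≤ 18: [(5,0) (18,0) (18,9/2) (15,18) (12,20) (8,20) (5,35/2)]
3. After y ≥ 17: [(5,17) (137/9,17) (15,18) (12,20) (8,20) (5,35/2)]
4. After y ≤ 19: [(5,17) (137/9,17) (15,18) (27/2,19) (34/5,19) (5,35/2)]
5. Canonical ring: [(5,17) (137/9,17) (15,18) (27/2,19) (34/5,19) (5,35/2)]

Clipped polygon: [(5,17) (137/9,17) (15,18) (27/2,19) (34/5,19) (5,35/2)]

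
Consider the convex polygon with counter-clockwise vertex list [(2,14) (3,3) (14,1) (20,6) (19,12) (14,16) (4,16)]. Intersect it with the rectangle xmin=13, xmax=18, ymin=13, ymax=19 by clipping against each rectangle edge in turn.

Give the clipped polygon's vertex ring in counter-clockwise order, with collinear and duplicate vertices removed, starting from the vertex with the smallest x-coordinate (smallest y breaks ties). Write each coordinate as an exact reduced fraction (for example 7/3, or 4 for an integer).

Clipped polygon: [(13,13) (71/4,13) (14,16) (13,16)]

1. After x ≥ 13: [(13,13/11) (14,1) (20,6) (19,12) (14,16) (13,16)]
2. After x ≤ 18: [(13,13/11) (14,1) (18,13/3) (18,64/5) (14,16) (13,16)]
3. After y ≥ 13: [(13,13) (71/4,13) (14,16) (13,16)]
4. After y ≤ 19: [(13,13) (71/4,13) (14,16) (13,16)]
5. Canonical ring: [(13,13) (71/4,13) (14,16) (13,16)]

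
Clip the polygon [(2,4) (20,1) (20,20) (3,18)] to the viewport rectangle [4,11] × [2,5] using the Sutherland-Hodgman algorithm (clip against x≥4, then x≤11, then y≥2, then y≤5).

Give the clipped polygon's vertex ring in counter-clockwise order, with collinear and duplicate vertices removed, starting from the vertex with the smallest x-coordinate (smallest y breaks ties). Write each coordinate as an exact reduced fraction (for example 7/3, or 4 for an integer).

Clipped polygon: [(4,11/3) (11,5/2) (11,5) (4,5)]

1. After x ≥ 4: [(4,11/3) (20,1) (20,20) (4,308/17)]
2. After x ≤ 11: [(4,11/3) (11,5/2) (11,322/17) (4,308/17)]
3. After y ≥ 2: [(4,11/3) (11,5/2) (11,322/17) (4,308/17)]
4. After y ≤ 5: [(4,5) (4,11/3) (11,5/2) (11,5)]
5. Canonical ring: [(4,11/3) (11,5/2) (11,5) (4,5)]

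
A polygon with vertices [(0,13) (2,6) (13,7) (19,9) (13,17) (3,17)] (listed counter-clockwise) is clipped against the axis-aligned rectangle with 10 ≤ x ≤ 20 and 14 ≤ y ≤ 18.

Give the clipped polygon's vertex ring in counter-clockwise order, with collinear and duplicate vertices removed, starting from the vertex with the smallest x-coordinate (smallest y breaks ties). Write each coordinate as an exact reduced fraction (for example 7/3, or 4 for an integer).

Clipped polygon: [(10,14) (61/4,14) (13,17) (10,17)]

1. After x ≥ 10: [(10,74/11) (13,7) (19,9) (13,17) (10,17)]
2. After x ≤ 20: [(10,74/11) (13,7) (19,9) (13,17) (10,17)]
3. After y ≥ 14: [(10,14) (61/4,14) (13,17) (10,17)]
4. After y ≤ 18: [(10,14) (61/4,14) (13,17) (10,17)]
5. Canonical ring: [(10,14) (61/4,14) (13,17) (10,17)]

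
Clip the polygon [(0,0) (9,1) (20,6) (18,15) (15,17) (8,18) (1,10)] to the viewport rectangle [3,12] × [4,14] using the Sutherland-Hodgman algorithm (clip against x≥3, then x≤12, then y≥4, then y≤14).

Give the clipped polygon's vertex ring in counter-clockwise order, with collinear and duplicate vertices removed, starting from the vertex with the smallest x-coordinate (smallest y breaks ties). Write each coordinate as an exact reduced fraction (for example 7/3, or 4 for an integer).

1. After x ≥ 3: [(3,1/3) (9,1) (20,6) (18,15) (15,17) (8,18) (3,86/7)]
2. After x ≤ 12: [(3,1/3) (9,1) (12,26/11) (12,122/7) (8,18) (3,86/7)]
3. After y ≥ 4: [(3,4) (12,4) (12,122/7) (8,18) (3,86/7)]
4. After y ≤ 14: [(3,4) (12,4) (12,14) (9/2,14) (3,86/7)]
5. Canonical ring: [(3,4) (12,4) (12,14) (9/2,14) (3,86/7)]

Clipped polygon: [(3,4) (12,4) (12,14) (9/2,14) (3,86/7)]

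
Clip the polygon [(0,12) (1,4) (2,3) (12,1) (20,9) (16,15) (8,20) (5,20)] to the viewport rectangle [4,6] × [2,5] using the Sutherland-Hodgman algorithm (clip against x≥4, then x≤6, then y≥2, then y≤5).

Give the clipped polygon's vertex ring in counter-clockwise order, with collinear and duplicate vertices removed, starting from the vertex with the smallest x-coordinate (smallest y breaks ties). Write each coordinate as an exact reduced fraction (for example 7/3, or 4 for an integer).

Clipped polygon: [(4,13/5) (6,11/5) (6,5) (4,5)]

1. After x ≥ 4: [(4,92/5) (4,13/5) (12,1) (20,9) (16,15) (8,20) (5,20)]
2. After x ≤ 6: [(4,92/5) (4,13/5) (6,11/5) (6,20) (5,20)]
3. After y ≥ 2: [(4,92/5) (4,13/5) (6,11/5) (6,20) (5,20)]
4. After y ≤ 5: [(4,5) (4,13/5) (6,11/5) (6,5)]
5. Canonical ring: [(4,13/5) (6,11/5) (6,5) (4,5)]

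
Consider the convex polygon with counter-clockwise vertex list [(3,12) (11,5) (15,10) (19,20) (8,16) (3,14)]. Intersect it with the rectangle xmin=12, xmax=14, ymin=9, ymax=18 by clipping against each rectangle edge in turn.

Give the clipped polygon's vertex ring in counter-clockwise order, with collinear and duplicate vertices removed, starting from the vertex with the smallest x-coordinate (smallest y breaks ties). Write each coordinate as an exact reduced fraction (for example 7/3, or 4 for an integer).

1. After x ≥ 12: [(12,25/4) (15,10) (19,20) (12,192/11)]
2. After x ≤ 14: [(12,25/4) (14,35/4) (14,200/11) (12,192/11)]
3. After y ≥ 9: [(12,9) (14,9) (14,200/11) (12,192/11)]
4. After y ≤ 18: [(12,9) (14,9) (14,18) (27/2,18) (12,192/11)]
5. Canonical ring: [(12,9) (14,9) (14,18) (27/2,18) (12,192/11)]

Clipped polygon: [(12,9) (14,9) (14,18) (27/2,18) (12,192/11)]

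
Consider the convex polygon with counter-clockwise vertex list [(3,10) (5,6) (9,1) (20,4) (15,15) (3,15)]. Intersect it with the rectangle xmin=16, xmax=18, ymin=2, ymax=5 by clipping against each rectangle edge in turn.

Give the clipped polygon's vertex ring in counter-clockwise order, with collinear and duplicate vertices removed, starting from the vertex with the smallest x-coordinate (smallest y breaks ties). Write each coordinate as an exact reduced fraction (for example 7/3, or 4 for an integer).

Clipped polygon: [(16,32/11) (18,38/11) (18,5) (16,5)]

1. After x ≥ 16: [(16,32/11) (20,4) (16,64/5)]
2. After x ≤ 18: [(16,32/11) (18,38/11) (18,42/5) (16,64/5)]
3. After y ≥ 2: [(16,32/11) (18,38/11) (18,42/5) (16,64/5)]
4. After y ≤ 5: [(16,5) (16,32/11) (18,38/11) (18,5)]
5. Canonical ring: [(16,32/11) (18,38/11) (18,5) (16,5)]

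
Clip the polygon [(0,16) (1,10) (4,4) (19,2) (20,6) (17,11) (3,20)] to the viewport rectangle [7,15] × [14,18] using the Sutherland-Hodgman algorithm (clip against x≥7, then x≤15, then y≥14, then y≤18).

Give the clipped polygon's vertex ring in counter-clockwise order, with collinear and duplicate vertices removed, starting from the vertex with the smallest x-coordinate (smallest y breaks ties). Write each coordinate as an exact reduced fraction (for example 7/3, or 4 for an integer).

1. After x ≥ 7: [(7,18/5) (19,2) (20,6) (17,11) (7,122/7)]
2. After x ≤ 15: [(7,18/5) (15,38/15) (15,86/7) (7,122/7)]
3. After y ≥ 14: [(7,14) (37/3,14) (7,122/7)]
4. After y ≤ 18: [(7,14) (37/3,14) (7,122/7)]
5. Canonical ring: [(7,14) (37/3,14) (7,122/7)]

Clipped polygon: [(7,14) (37/3,14) (7,122/7)]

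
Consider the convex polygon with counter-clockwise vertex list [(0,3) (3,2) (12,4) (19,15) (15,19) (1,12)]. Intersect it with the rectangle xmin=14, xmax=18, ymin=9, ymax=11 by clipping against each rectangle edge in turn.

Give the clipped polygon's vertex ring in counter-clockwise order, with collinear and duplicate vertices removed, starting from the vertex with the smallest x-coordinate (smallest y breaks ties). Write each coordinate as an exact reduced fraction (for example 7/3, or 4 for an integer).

1. After x ≥ 14: [(14,50/7) (19,15) (15,19) (14,37/2)]
2. After x ≤ 18: [(14,50/7) (18,94/7) (18,16) (15,19) (14,37/2)]
3. After y ≥ 9: [(14,9) (167/11,9) (18,94/7) (18,16) (15,19) (14,37/2)]
4. After y ≤ 11: [(14,11) (14,9) (167/11,9) (181/11,11)]
5. Canonical ring: [(14,9) (167/11,9) (181/11,11) (14,11)]

Clipped polygon: [(14,9) (167/11,9) (181/11,11) (14,11)]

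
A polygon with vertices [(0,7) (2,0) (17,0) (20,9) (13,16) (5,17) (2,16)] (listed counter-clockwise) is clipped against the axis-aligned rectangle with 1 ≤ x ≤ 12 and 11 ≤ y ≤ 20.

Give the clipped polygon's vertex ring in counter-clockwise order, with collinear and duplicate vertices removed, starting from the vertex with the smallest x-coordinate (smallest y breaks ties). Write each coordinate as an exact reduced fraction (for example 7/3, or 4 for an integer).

Clipped polygon: [(1,11) (12,11) (12,129/8) (5,17) (2,16) (1,23/2)]

1. After x ≥ 1: [(1,23/2) (1,7/2) (2,0) (17,0) (20,9) (13,16) (5,17) (2,16)]
2. After x ≤ 12: [(1,23/2) (1,7/2) (2,0) (12,0) (12,129/8) (5,17) (2,16)]
3. After y ≥ 11: [(1,23/2) (1,11) (12,11) (12,129/8) (5,17) (2,16)]
4. After y ≤ 20: [(1,23/2) (1,11) (12,11) (12,129/8) (5,17) (2,16)]
5. Canonical ring: [(1,11) (12,11) (12,129/8) (5,17) (2,16) (1,23/2)]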